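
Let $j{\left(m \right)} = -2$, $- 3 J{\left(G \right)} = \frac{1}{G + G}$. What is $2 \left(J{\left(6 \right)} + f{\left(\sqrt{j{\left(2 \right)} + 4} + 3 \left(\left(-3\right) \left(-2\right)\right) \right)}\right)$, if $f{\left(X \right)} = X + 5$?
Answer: $\frac{827}{18} + 2 \sqrt{2} \approx 48.773$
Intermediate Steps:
$J{\left(G \right)} = - \frac{1}{6 G}$ ($J{\left(G \right)} = - \frac{1}{3 \left(G + G\right)} = - \frac{1}{3 \cdot 2 G} = - \frac{\frac{1}{2} \frac{1}{G}}{3} = - \frac{1}{6 G}$)
$f{\left(X \right)} = 5 + X$
$2 \left(J{\left(6 \right)} + f{\left(\sqrt{j{\left(2 \right)} + 4} + 3 \left(\left(-3\right) \left(-2\right)\right) \right)}\right) = 2 \left(- \frac{1}{6 \cdot 6} + \left(5 + \left(\sqrt{-2 + 4} + 3 \left(\left(-3\right) \left(-2\right)\right)\right)\right)\right) = 2 \left(\left(- \frac{1}{6}\right) \frac{1}{6} + \left(5 + \left(\sqrt{2} + 3 \cdot 6\right)\right)\right) = 2 \left(- \frac{1}{36} + \left(5 + \left(\sqrt{2} + 18\right)\right)\right) = 2 \left(- \frac{1}{36} + \left(5 + \left(18 + \sqrt{2}\right)\right)\right) = 2 \left(- \frac{1}{36} + \left(23 + \sqrt{2}\right)\right) = 2 \left(\frac{827}{36} + \sqrt{2}\right) = \frac{827}{18} + 2 \sqrt{2}$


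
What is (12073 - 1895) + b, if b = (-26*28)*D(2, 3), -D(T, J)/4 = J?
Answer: 18914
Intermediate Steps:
D(T, J) = -4*J
b = 8736 (b = (-26*28)*(-4*3) = -728*(-12) = 8736)
(12073 - 1895) + b = (12073 - 1895) + 8736 = 10178 + 8736 = 18914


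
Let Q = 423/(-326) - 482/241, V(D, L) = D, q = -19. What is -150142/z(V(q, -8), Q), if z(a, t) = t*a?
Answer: -48946292/20425 ≈ -2396.4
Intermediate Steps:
Q = -1075/326 (Q = 423*(-1/326) - 482*1/241 = -423/326 - 2 = -1075/326 ≈ -3.2975)
z(a, t) = a*t
-150142/z(V(q, -8), Q) = -150142/((-19*(-1075/326))) = -150142/20425/326 = -150142*326/20425 = -48946292/20425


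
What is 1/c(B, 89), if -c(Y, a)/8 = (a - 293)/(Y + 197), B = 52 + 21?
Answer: 45/272 ≈ 0.16544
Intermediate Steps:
B = 73
c(Y, a) = -8*(-293 + a)/(197 + Y) (c(Y, a) = -8*(a - 293)/(Y + 197) = -8*(-293 + a)/(197 + Y))
1/c(B, 89) = 1/(8*(293 - 1*89)/(197 + 73)) = 1/(8*(293 - 89)/270) = 1/(8*(1/270)*204) = 1/(272/45) = 45/272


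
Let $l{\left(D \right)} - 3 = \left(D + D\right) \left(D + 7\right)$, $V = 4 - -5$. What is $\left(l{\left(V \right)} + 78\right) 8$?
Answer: $2952$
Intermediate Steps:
$V = 9$ ($V = 4 + 5 = 9$)
$l{\left(D \right)} = 3 + 2 D \left(7 + D\right)$ ($l{\left(D \right)} = 3 + \left(D + D\right) \left(D + 7\right) = 3 + 2 D \left(7 + D\right)$)
$\left(l{\left(V \right)} + 78\right) 8 = \left(\left(3 + 2 \cdot 9^{2} + 14 \cdot 9\right) + 78\right) 8 = \left(\left(3 + 2 \cdot 81 + 126\right) + 78\right) 8 = \left(\left(3 + 162 + 126\right) + 78\right) 8 = \left(291 + 78\right) 8 = 369 \cdot 8 = 2952$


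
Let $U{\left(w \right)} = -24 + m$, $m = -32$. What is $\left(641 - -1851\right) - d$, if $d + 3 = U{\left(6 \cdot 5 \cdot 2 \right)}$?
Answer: $2551$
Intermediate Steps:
$U{\left(w \right)} = -56$ ($U{\left(w \right)} = -24 - 32 = -56$)
$d = -59$ ($d = -3 - 56 = -59$)
$\left(641 - -1851\right) - d = \left(641 - -1851\right) - -59 = \left(641 + 1851\right) + 59 = 2492 + 59 = 2551$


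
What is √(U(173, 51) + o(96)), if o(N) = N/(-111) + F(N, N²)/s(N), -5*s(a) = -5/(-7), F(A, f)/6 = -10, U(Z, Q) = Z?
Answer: √810633/37 ≈ 24.334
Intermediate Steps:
F(A, f) = -60 (F(A, f) = 6*(-10) = -60)
s(a) = -⅐ (s(a) = -(-1)/(-7) = -(-1)*(-1)/7 = -⅕*5/7 = -⅐)
o(N) = 420 - N/111 (o(N) = N/(-111) - 60/(-⅐) = N*(-1/111) - 60*(-7) = -N/111 + 420 = 420 - N/111)
√(U(173, 51) + o(96)) = √(173 + (420 - 1/111*96)) = √(173 + (420 - 32/37)) = √(173 + 15508/37) = √(21909/37) = √810633/37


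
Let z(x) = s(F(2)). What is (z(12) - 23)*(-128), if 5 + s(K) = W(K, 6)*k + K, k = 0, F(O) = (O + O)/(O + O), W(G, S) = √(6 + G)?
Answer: 3456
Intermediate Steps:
F(O) = 1 (F(O) = (2*O)/((2*O)) = (2*O)*(1/(2*O)) = 1)
s(K) = -5 + K (s(K) = -5 + (√(6 + K)*0 + K) = -5 + (0 + K) = -5 + K)
z(x) = -4 (z(x) = -5 + 1 = -4)
(z(12) - 23)*(-128) = (-4 - 23)*(-128) = -27*(-128) = 3456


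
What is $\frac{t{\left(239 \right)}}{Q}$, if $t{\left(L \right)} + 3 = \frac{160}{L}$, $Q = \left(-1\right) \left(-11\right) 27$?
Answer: $- \frac{557}{70983} \approx -0.007847$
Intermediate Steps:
$Q = 297$ ($Q = 11 \cdot 27 = 297$)
$t{\left(L \right)} = -3 + \frac{160}{L}$
$\frac{t{\left(239 \right)}}{Q} = \frac{-3 + \frac{160}{239}}{297} = \left(-3 + 160 \cdot \frac{1}{239}\right) \frac{1}{297} = \left(-3 + \frac{160}{239}\right) \frac{1}{297} = \left(- \frac{557}{239}\right) \frac{1}{297} = - \frac{557}{70983}$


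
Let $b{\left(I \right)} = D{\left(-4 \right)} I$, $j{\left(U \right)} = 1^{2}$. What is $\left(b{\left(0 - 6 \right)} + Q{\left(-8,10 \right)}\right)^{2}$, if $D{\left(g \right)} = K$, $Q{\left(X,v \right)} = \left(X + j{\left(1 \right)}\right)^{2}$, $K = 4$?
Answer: $625$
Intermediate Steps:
$j{\left(U \right)} = 1$
$Q{\left(X,v \right)} = \left(1 + X\right)^{2}$ ($Q{\left(X,v \right)} = \left(X + 1\right)^{2} = \left(1 + X\right)^{2}$)
$D{\left(g \right)} = 4$
$b{\left(I \right)} = 4 I$
$\left(b{\left(0 - 6 \right)} + Q{\left(-8,10 \right)}\right)^{2} = \left(4 \left(0 - 6\right) + \left(1 - 8\right)^{2}\right)^{2} = \left(4 \left(-6\right) + \left(-7\right)^{2}\right)^{2} = \left(-24 + 49\right)^{2} = 25^{2} = 625$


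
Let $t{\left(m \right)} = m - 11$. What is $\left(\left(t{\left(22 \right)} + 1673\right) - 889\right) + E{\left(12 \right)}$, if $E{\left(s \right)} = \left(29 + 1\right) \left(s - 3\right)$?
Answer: $1065$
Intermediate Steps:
$t{\left(m \right)} = -11 + m$
$E{\left(s \right)} = -90 + 30 s$ ($E{\left(s \right)} = 30 \left(-3 + s\right) = -90 + 30 s$)
$\left(\left(t{\left(22 \right)} + 1673\right) - 889\right) + E{\left(12 \right)} = \left(\left(\left(-11 + 22\right) + 1673\right) - 889\right) + \left(-90 + 30 \cdot 12\right) = \left(\left(11 + 1673\right) - 889\right) + \left(-90 + 360\right) = \left(1684 - 889\right) + 270 = 795 + 270 = 1065$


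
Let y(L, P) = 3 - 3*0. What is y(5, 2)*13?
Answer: 39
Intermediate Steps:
y(L, P) = 3 (y(L, P) = 3 + 0 = 3)
y(5, 2)*13 = 3*13 = 39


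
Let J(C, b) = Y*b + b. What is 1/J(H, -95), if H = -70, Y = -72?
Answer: 1/6745 ≈ 0.00014826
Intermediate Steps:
J(C, b) = -71*b (J(C, b) = -72*b + b = -71*b)
1/J(H, -95) = 1/(-71*(-95)) = 1/6745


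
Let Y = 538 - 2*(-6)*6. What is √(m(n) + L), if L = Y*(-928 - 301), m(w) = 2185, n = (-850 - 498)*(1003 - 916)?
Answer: I*√747505 ≈ 864.58*I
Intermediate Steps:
Y = 610 (Y = 538 - (-12)*6 = 538 - 1*(-72) = 538 + 72 = 610)
n = -117276 (n = -1348*87 = -117276)
L = -749690 (L = 610*(-928 - 301) = 610*(-1229) = -749690)
√(m(n) + L) = √(2185 - 749690) = √(-747505) = I*√747505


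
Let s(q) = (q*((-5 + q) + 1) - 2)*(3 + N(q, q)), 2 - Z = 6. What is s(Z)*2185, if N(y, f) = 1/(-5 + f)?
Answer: 568100/3 ≈ 1.8937e+5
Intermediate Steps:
Z = -4 (Z = 2 - 1*6 = 2 - 6 = -4)
s(q) = (-2 + q*(-4 + q))*(3 + 1/(-5 + q)) (s(q) = (q*((-5 + q) + 1) - 2)*(3 + 1/(-5 + q)) = (q*(-4 + q) - 2)*(3 + 1/(-5 + q)) = (-2 + q*(-4 + q))*(3 + 1/(-5 + q)))
s(Z)*2185 = ((28 - 26*(-4)² + 3*(-4)³ + 50*(-4))/(-5 - 4))*2185 = ((28 - 26*16 + 3*(-64) - 200)/(-9))*2185 = -(28 - 416 - 192 - 200)/9*2185 = -⅑*(-780)*2185 = (260/3)*2185 = 568100/3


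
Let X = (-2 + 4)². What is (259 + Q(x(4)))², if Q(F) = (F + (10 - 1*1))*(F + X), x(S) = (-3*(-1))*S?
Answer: 354025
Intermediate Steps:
x(S) = 3*S
X = 4 (X = 2² = 4)
Q(F) = (4 + F)*(9 + F) (Q(F) = (F + (10 - 1*1))*(F + 4) = (F + (10 - 1))*(4 + F) = (F + 9)*(4 + F) = (9 + F)*(4 + F) = (4 + F)*(9 + F))
(259 + Q(x(4)))² = (259 + (36 + (3*4)² + 13*(3*4)))² = (259 + (36 + 12² + 13*12))² = (259 + (36 + 144 + 156))² = (259 + 336)² = 595² = 354025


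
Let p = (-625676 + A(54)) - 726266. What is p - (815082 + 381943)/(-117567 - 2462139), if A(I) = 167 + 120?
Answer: -3486871316405/2579706 ≈ -1.3517e+6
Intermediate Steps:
A(I) = 287
p = -1351655 (p = (-625676 + 287) - 726266 = -625389 - 726266 = -1351655)
p - (815082 + 381943)/(-117567 - 2462139) = -1351655 - (815082 + 381943)/(-117567 - 2462139) = -1351655 - 1197025/(-2579706) = -1351655 - 1197025*(-1)/2579706 = -1351655 - 1*(-1197025/2579706) = -1351655 + 1197025/2579706 = -3486871316405/2579706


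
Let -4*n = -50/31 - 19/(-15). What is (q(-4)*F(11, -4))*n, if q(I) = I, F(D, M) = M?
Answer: 644/465 ≈ 1.3849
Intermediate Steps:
n = 161/1860 (n = -(-50/31 - 19/(-15))/4 = -(-50*1/31 - 19*(-1/15))/4 = -(-50/31 + 19/15)/4 = -¼*(-161/465) = 161/1860 ≈ 0.086559)
(q(-4)*F(11, -4))*n = -4*(-4)*(161/1860) = 16*(161/1860) = 644/465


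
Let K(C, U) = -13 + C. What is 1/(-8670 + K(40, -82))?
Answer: -1/8643 ≈ -0.00011570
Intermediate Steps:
1/(-8670 + K(40, -82)) = 1/(-8670 + (-13 + 40)) = 1/(-8670 + 27) = 1/(-8643) = -1/8643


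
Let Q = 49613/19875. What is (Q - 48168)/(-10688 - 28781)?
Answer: 957289387/784446375 ≈ 1.2203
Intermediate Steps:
Q = 49613/19875 (Q = 49613*(1/19875) = 49613/19875 ≈ 2.4963)
(Q - 48168)/(-10688 - 28781) = (49613/19875 - 48168)/(-10688 - 28781) = -957289387/19875/(-39469) = -957289387/19875*(-1/39469) = 957289387/784446375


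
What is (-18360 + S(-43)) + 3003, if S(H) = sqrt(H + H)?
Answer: -15357 + I*sqrt(86) ≈ -15357.0 + 9.2736*I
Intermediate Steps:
S(H) = sqrt(2)*sqrt(H) (S(H) = sqrt(2*H) = sqrt(2)*sqrt(H))
(-18360 + S(-43)) + 3003 = (-18360 + sqrt(2)*sqrt(-43)) + 3003 = (-18360 + sqrt(2)*(I*sqrt(43))) + 3003 = (-18360 + I*sqrt(86)) + 3003 = -15357 + I*sqrt(86)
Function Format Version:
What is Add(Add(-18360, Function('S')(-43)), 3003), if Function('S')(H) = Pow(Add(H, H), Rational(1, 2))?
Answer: Add(-15357, Mul(I, Pow(86, Rational(1, 2)))) ≈ Add(-15357., Mul(9.2736, I))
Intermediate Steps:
Function('S')(H) = Mul(Pow(2, Rational(1, 2)), Pow(H, Rational(1, 2))) (Function('S')(H) = Pow(Mul(2, H), Rational(1, 2)) = Mul(Pow(2, Rational(1, 2)), Pow(H, Rational(1, 2))))
Add(Add(-18360, Function('S')(-43)), 3003) = Add(Add(-18360, Mul(Pow(2, Rational(1, 2)), Pow(-43, Rational(1, 2)))), 3003) = Add(Add(-18360, Mul(Pow(2, Rational(1, 2)), Mul(I, Pow(43, Rational(1, 2))))), 3003) = Add(Add(-18360, Mul(I, Pow(86, Rational(1, 2)))), 3003) = Add(-15357, Mul(I, Pow(86, Rational(1, 2))))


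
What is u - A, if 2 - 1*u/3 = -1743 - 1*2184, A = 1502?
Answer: 10285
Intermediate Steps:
u = 11787 (u = 6 - 3*(-1743 - 1*2184) = 6 - 3*(-1743 - 2184) = 6 - 3*(-3927) = 6 + 11781 = 11787)
u - A = 11787 - 1*1502 = 11787 - 1502 = 10285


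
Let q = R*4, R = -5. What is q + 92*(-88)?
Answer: -8116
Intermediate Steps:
q = -20 (q = -5*4 = -20)
q + 92*(-88) = -20 + 92*(-88) = -20 - 8096 = -8116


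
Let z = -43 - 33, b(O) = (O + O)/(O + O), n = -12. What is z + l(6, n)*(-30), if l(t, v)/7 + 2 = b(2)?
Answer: 134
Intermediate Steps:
b(O) = 1 (b(O) = (2*O)/((2*O)) = (2*O)*(1/(2*O)) = 1)
l(t, v) = -7 (l(t, v) = -14 + 7*1 = -14 + 7 = -7)
z = -76
z + l(6, n)*(-30) = -76 - 7*(-30) = -76 + 210 = 134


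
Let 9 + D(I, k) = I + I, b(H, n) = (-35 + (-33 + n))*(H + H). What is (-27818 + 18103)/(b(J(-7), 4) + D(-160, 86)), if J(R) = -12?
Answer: -9715/1207 ≈ -8.0489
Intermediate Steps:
b(H, n) = 2*H*(-68 + n) (b(H, n) = (-68 + n)*(2*H) = 2*H*(-68 + n))
D(I, k) = -9 + 2*I (D(I, k) = -9 + (I + I) = -9 + 2*I)
(-27818 + 18103)/(b(J(-7), 4) + D(-160, 86)) = (-27818 + 18103)/(2*(-12)*(-68 + 4) + (-9 + 2*(-160))) = -9715/(2*(-12)*(-64) + (-9 - 320)) = -9715/(1536 - 329) = -9715/1207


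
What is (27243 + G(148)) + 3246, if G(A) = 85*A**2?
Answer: 1892329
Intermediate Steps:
(27243 + G(148)) + 3246 = (27243 + 85*148**2) + 3246 = (27243 + 85*21904) + 3246 = (27243 + 1861840) + 3246 = 1889083 + 3246 = 1892329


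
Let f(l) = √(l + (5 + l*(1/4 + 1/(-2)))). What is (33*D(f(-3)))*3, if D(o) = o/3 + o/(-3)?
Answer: 0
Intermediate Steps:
f(l) = √(5 + 3*l/4) (f(l) = √(l + (5 + l*(1*(¼) + 1*(-½)))) = √(l + (5 + l*(¼ - ½))) = √(l + (5 + l*(-¼))) = √(l + (5 - l/4)) = √(5 + 3*l/4))
D(o) = 0 (D(o) = o*(⅓) + o*(-⅓) = o/3 - o/3 = 0)
(33*D(f(-3)))*3 = (33*0)*3 = 0*3 = 0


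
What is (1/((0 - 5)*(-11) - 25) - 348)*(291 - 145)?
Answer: -762047/15 ≈ -50803.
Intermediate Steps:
(1/((0 - 5)*(-11) - 25) - 348)*(291 - 145) = (1/(-5*(-11) - 25) - 348)*146 = (1/(55 - 25) - 348)*146 = (1/30 - 348)*146 = -10439/30*146 = -762047/15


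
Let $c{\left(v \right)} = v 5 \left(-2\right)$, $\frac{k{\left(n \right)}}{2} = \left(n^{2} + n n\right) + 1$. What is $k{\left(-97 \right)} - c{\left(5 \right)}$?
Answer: $37688$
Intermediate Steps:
$k{\left(n \right)} = 2 + 4 n^{2}$ ($k{\left(n \right)} = 2 \left(\left(n^{2} + n n\right) + 1\right) = 2 \left(\left(n^{2} + n^{2}\right) + 1\right) = 2 \left(2 n^{2} + 1\right) = 2 \left(1 + 2 n^{2}\right) = 2 + 4 n^{2}$)
$c{\left(v \right)} = - 10 v$ ($c{\left(v \right)} = 5 v \left(-2\right) = - 10 v$)
$k{\left(-97 \right)} - c{\left(5 \right)} = \left(2 + 4 \left(-97\right)^{2}\right) - \left(-10\right) 5 = \left(2 + 4 \cdot 9409\right) - -50 = \left(2 + 37636\right) + 50 = 37638 + 50 = 37688$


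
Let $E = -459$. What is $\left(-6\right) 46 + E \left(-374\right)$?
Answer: $171390$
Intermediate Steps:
$\left(-6\right) 46 + E \left(-374\right) = \left(-6\right) 46 - -171666 = -276 + 171666 = 171390$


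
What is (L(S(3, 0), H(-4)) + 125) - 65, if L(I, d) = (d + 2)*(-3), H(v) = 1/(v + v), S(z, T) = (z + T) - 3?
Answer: 435/8 ≈ 54.375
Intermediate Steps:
S(z, T) = -3 + T + z (S(z, T) = (T + z) - 3 = -3 + T + z)
H(v) = 1/(2*v)
L(I, d) = -6 - 3*d (L(I, d) = (2 + d)*(-3) = -6 - 3*d)
(L(S(3, 0), H(-4)) + 125) - 65 = ((-6 - 3/(2*(-4))) + 125) - 65 = ((-6 - 3*(-1)/(2*4)) + 125) - 65 = ((-6 - 3*(-⅛)) + 125) - 65 = ((-6 + 3/8) + 125) - 65 = (-45/8 + 125) - 65 = 955/8 - 65 = 435/8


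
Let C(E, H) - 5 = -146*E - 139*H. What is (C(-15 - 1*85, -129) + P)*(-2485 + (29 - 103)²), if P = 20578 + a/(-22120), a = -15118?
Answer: 1757058161409/11060 ≈ 1.5887e+8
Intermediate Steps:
P = 227600239/11060 (P = 20578 - 15118/(-22120) = 20578 - 15118*(-1/22120) = 20578 + 7559/11060 = 227600239/11060 ≈ 20579.)
C(E, H) = 5 - 146*E - 139*H (C(E, H) = 5 + (-146*E - 139*H) = 5 - 146*E - 139*H)
(C(-15 - 1*85, -129) + P)*(-2485 + (29 - 103)²) = ((5 - 146*(-15 - 1*85) - 139*(-129)) + 227600239/11060)*(-2485 + (29 - 103)²) = ((5 - 146*(-15 - 85) + 17931) + 227600239/11060)*(-2485 + (-74)²) = ((5 - 146*(-100) + 17931) + 227600239/11060)*(-2485 + 5476) = ((5 + 14600 + 17931) + 227600239/11060)*2991 = (32536 + 227600239/11060)*2991 = (587448399/11060)*2991 = 1757058161409/11060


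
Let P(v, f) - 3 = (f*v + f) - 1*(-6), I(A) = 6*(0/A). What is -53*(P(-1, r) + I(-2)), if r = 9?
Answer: -477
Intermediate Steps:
I(A) = 0 (I(A) = 6*0 = 0)
P(v, f) = 9 + f + f*v (P(v, f) = 3 + ((f*v + f) - 1*(-6)) = 3 + ((f + f*v) + 6) = 3 + (6 + f + f*v) = 9 + f + f*v)
-53*(P(-1, r) + I(-2)) = -53*((9 + 9 + 9*(-1)) + 0) = -53*((9 + 9 - 9) + 0) = -53*(9 + 0) = -53*9 = -477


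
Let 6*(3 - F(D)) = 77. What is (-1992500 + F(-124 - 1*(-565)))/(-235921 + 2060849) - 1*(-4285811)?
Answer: 46927767024589/10949568 ≈ 4.2858e+6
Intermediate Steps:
F(D) = -59/6 (F(D) = 3 - ⅙*77 = 3 - 77/6 = -59/6)
(-1992500 + F(-124 - 1*(-565)))/(-235921 + 2060849) - 1*(-4285811) = (-1992500 - 59/6)/(-235921 + 2060849) - 1*(-4285811) = -11955059/6/1824928 + 4285811 = -11955059/6*1/1824928 + 4285811 = -11955059/10949568 + 4285811 = 46927767024589/10949568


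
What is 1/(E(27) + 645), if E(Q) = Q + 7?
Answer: 1/679 ≈ 0.0014728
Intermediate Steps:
E(Q) = 7 + Q
1/(E(27) + 645) = 1/((7 + 27) + 645) = 1/(34 + 645) = 1/679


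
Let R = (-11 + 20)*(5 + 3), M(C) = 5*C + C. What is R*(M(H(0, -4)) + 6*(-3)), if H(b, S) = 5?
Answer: 864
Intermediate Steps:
M(C) = 6*C
R = 72 (R = 9*8 = 72)
R*(M(H(0, -4)) + 6*(-3)) = 72*(6*5 + 6*(-3)) = 72*(30 - 18) = 72*12 = 864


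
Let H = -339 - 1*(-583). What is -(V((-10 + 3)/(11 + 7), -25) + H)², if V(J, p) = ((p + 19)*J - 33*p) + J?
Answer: -371602729/324 ≈ -1.1469e+6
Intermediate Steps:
V(J, p) = J - 33*p + J*(19 + p) (V(J, p) = ((19 + p)*J - 33*p) + J = (J*(19 + p) - 33*p) + J = (-33*p + J*(19 + p)) + J = J - 33*p + J*(19 + p))
H = 244 (H = -339 + 583 = 244)
-(V((-10 + 3)/(11 + 7), -25) + H)² = -((-33*(-25) + 20*((-10 + 3)/(11 + 7)) + ((-10 + 3)/(11 + 7))*(-25)) + 244)² = -((825 + 20*(-7/18) - 7/18*(-25)) + 244)² = -((825 - 70/9 + 175/18) + 244)² = -(14885/18 + 244)² = -(19277/18)² = -1*371602729/324 = -371602729/324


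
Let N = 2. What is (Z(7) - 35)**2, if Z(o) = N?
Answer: 1089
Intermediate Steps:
Z(o) = 2
(Z(7) - 35)**2 = (2 - 35)**2 = (-33)**2 = 1089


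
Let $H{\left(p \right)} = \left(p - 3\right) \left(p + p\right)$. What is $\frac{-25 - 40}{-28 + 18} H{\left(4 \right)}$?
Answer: $52$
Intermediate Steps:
$H{\left(p \right)} = 2 p \left(-3 + p\right)$ ($H{\left(p \right)} = \left(-3 + p\right) 2 p = 2 p \left(-3 + p\right)$)
$\frac{-25 - 40}{-28 + 18} H{\left(4 \right)} = \frac{-25 - 40}{-28 + 18} \cdot 2 \cdot 4 \left(-3 + 4\right) = - \frac{65}{-10} \cdot 2 \cdot 4 \cdot 1 = \left(-65\right) \left(- \frac{1}{10}\right) 8 = \frac{13}{2} \cdot 8 = 52$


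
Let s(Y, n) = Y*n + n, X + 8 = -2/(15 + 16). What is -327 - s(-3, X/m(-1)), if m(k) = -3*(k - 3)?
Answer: -30536/93 ≈ -328.34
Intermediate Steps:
m(k) = 9 - 3*k (m(k) = -3*(-3 + k) = 9 - 3*k)
X = -250/31 (X = -8 - 2/(15 + 16) = -8 - 2/31 = -250/31 ≈ -8.0645)
s(Y, n) = n + Y*n
-327 - s(-3, X/m(-1)) = -327 - (-250/(31*(9 - 3*(-1))))*(1 - 3) = -327 - (-250/(31*(9 + 3)))*(-2) = -327 - (-250/31/12)*(-2) = -327 - (-250/31*1/12)*(-2) = -327 - (-125)*(-2)/186 = -327 - 1*125/93 = -327 - 125/93 = -30536/93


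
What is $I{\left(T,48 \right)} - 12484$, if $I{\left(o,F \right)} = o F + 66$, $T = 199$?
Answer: $-2866$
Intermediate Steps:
$I{\left(o,F \right)} = 66 + F o$ ($I{\left(o,F \right)} = F o + 66 = 66 + F o$)
$I{\left(T,48 \right)} - 12484 = \left(66 + 48 \cdot 199\right) - 12484 = \left(66 + 9552\right) - 12484 = 9618 - 12484 = -2866$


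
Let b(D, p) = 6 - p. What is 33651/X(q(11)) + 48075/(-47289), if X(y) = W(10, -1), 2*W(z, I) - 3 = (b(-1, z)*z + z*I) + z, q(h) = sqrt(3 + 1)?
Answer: -1061474351/583231 ≈ -1820.0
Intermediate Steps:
q(h) = 2 (q(h) = sqrt(4) = 2)
W(z, I) = 3/2 + z/2 + I*z/2 + z*(6 - z)/2 (W(z, I) = 3/2 + (((6 - z)*z + z*I) + z)/2 = 3/2 + ((z*(6 - z) + I*z) + z)/2 = 3/2 + ((I*z + z*(6 - z)) + z)/2 = 3/2 + (z + I*z + z*(6 - z))/2 = 3/2 + (z/2 + I*z/2 + z*(6 - z)/2) = 3/2 + z/2 + I*z/2 + z*(6 - z)/2)
X(y) = -37/2 (X(y) = 3/2 + (1/2)*10 + (1/2)*(-1)*10 - 1/2*10*(-6 + 10) = 3/2 + 5 - 5 - 1/2*10*4 = 3/2 + 5 - 5 - 20 = -37/2)
33651/X(q(11)) + 48075/(-47289) = 33651/(-37/2) + 48075/(-47289) = 33651*(-2/37) + 48075*(-1/47289) = -67302/37 - 16025/15763 = -1061474351/583231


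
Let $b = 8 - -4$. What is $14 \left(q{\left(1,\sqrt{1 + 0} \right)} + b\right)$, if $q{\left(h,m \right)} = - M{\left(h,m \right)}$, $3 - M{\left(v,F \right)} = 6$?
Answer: $210$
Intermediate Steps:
$M{\left(v,F \right)} = -3$ ($M{\left(v,F \right)} = 3 - 6 = -3$)
$q{\left(h,m \right)} = 3$ ($q{\left(h,m \right)} = \left(-1\right) \left(-3\right) = 3$)
$b = 12$ ($b = 8 + 4 = 12$)
$14 \left(q{\left(1,\sqrt{1 + 0} \right)} + b\right) = 14 \left(3 + 12\right) = 14 \cdot 15 = 210$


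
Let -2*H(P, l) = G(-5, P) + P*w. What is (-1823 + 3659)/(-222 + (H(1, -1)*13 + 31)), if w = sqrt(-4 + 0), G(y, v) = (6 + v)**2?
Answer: -3741768/1039037 + 95472*I/1039037 ≈ -3.6012 + 0.091885*I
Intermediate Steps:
w = 2*I (w = sqrt(-4) = 2*I ≈ 2.0*I)
H(P, l) = -(6 + P)**2/2 - I*P (H(P, l) = -((6 + P)**2 + P*(2*I))/2 = -((6 + P)**2 + 2*I*P)/2 = -(6 + P)**2/2 - I*P)
(-1823 + 3659)/(-222 + (H(1, -1)*13 + 31)) = (-1823 + 3659)/(-222 + ((-(6 + 1)**2/2 - 1*I*1)*13 + 31)) = 1836/(-222 + ((-1/2*7**2 - I)*13 + 31)) = 1836/(-222 + ((-1/2*49 - I)*13 + 31)) = 1836/(-222 + ((-49/2 - I)*13 + 31)) = 1836/(-222 + ((-637/2 - 13*I) + 31)) = 1836/(-222 + (-575/2 - 13*I)) = 1836/(-1019/2 - 13*I) = 1836*(4*(-1019/2 + 13*I)/1039037) = 7344*(-1019/2 + 13*I)/1039037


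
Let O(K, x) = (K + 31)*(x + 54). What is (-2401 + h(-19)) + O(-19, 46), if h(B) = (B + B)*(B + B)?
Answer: 243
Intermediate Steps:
h(B) = 4*B² (h(B) = (2*B)*(2*B) = 4*B²)
O(K, x) = (31 + K)*(54 + x)
(-2401 + h(-19)) + O(-19, 46) = (-2401 + 4*(-19)²) + (1674 + 31*46 + 54*(-19) - 19*46) = (-2401 + 4*361) + (1674 + 1426 - 1026 - 874) = (-2401 + 1444) + 1200 = -957 + 1200 = 243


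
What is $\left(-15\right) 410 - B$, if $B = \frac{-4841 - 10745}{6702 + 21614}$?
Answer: $- \frac{87063907}{14158} \approx -6149.5$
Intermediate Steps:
$B = - \frac{7793}{14158}$ ($B = - \frac{15586}{28316} = \left(-15586\right) \frac{1}{28316} = - \frac{7793}{14158} \approx -0.55043$)
$\left(-15\right) 410 - B = \left(-15\right) 410 - - \frac{7793}{14158} = -6150 + \frac{7793}{14158} = - \frac{87063907}{14158}$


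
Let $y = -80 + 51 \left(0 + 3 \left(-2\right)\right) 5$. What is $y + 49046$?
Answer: $47436$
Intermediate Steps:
$y = -1610$ ($y = -80 + 51 \left(0 - 6\right) 5 = -80 + 51 \left(\left(-6\right) 5\right) = -80 + 51 \left(-30\right) = -80 - 1530 = -1610$)
$y + 49046 = -1610 + 49046 = 47436$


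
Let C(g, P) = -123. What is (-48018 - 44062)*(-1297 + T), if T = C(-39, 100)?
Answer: 130753600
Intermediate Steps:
T = -123
(-48018 - 44062)*(-1297 + T) = (-48018 - 44062)*(-1297 - 123) = -92080*(-1420) = 130753600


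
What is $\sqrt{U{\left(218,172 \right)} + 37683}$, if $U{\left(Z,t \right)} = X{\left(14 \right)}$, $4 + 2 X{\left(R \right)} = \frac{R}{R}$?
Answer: $\frac{\sqrt{150726}}{2} \approx 194.12$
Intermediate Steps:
$X{\left(R \right)} = - \frac{3}{2}$ ($X{\left(R \right)} = -2 + \frac{R \frac{1}{R}}{2} = -2 + \frac{1}{2} \cdot 1 = -2 + \frac{1}{2} = - \frac{3}{2}$)
$U{\left(Z,t \right)} = - \frac{3}{2}$
$\sqrt{U{\left(218,172 \right)} + 37683} = \sqrt{- \frac{3}{2} + 37683} = \sqrt{\frac{75363}{2}} = \frac{\sqrt{150726}}{2}$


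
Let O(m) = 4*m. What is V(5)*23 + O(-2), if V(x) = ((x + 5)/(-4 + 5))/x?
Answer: 38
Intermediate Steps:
V(x) = (5 + x)/x (V(x) = ((5 + x)/1)/x = ((5 + x)*1)/x = (5 + x)/x)
V(5)*23 + O(-2) = ((5 + 5)/5)*23 + 4*(-2) = ((⅕)*10)*23 - 8 = 2*23 - 8 = 46 - 8 = 38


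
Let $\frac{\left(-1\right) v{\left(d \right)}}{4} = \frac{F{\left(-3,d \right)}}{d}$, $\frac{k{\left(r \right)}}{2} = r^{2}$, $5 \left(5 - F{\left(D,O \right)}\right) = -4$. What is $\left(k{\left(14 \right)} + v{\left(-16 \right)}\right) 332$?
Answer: $\frac{653127}{5} \approx 1.3063 \cdot 10^{5}$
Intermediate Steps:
$F{\left(D,O \right)} = \frac{29}{5}$ ($F{\left(D,O \right)} = 5 - - \frac{4}{5} = 5 + \frac{4}{5} = \frac{29}{5}$)
$k{\left(r \right)} = 2 r^{2}$
$v{\left(d \right)} = - \frac{116}{5 d}$ ($v{\left(d \right)} = - 4 \frac{29}{5 d} = - \frac{116}{5 d}$)
$\left(k{\left(14 \right)} + v{\left(-16 \right)}\right) 332 = \left(2 \cdot 14^{2} - \frac{116}{5 \left(-16\right)}\right) 332 = \left(2 \cdot 196 - - \frac{29}{20}\right) 332 = \left(392 + \frac{29}{20}\right) 332 = \frac{7869}{20} \cdot 332 = \frac{653127}{5}$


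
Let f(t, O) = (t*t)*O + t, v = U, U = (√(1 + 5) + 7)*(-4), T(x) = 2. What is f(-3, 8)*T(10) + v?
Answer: 110 - 4*√6 ≈ 100.20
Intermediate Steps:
U = -28 - 4*√6 (U = (√6 + 7)*(-4) = (7 + √6)*(-4) = -28 - 4*√6 ≈ -37.798)
v = -28 - 4*√6 ≈ -37.798
f(t, O) = t + O*t² (f(t, O) = t²*O + t = O*t² + t = t + O*t²)
f(-3, 8)*T(10) + v = -3*(1 + 8*(-3))*2 + (-28 - 4*√6) = -3*(1 - 24)*2 + (-28 - 4*√6) = -3*(-23)*2 + (-28 - 4*√6) = 69*2 + (-28 - 4*√6) = 138 + (-28 - 4*√6) = 110 - 4*√6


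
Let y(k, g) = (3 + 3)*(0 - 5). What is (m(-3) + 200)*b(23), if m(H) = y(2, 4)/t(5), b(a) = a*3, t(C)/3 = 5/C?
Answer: 13110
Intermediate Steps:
t(C) = 15/C (t(C) = 3*(5/C) = 15/C)
b(a) = 3*a
y(k, g) = -30 (y(k, g) = 6*(-5) = -30)
m(H) = -10 (m(H) = -30/(15/5) = -30/(15*(1/5)) = -30/3 = -30*1/3 = -10)
(m(-3) + 200)*b(23) = (-10 + 200)*(3*23) = 190*69 = 13110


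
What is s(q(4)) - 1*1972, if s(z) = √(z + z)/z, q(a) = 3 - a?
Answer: -1972 - I*√2 ≈ -1972.0 - 1.4142*I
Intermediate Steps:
s(z) = √2/√z (s(z) = √(2*z)/z = (√2*√z)/z = √2/√z)
s(q(4)) - 1*1972 = √2/√(3 - 1*4) - 1*1972 = √2/√(3 - 4) - 1972 = √2/√(-1) - 1972 = √2*(-I) - 1972 = -I*√2 - 1972 = -1972 - I*√2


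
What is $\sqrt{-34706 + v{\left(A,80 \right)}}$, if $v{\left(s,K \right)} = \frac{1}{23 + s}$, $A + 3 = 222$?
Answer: $\frac{i \sqrt{16797702}}{22} \approx 186.3 i$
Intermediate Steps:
$A = 219$ ($A = -3 + 222 = 219$)
$\sqrt{-34706 + v{\left(A,80 \right)}} = \sqrt{-34706 + \frac{1}{23 + 219}} = \sqrt{-34706 + \frac{1}{242}} = \sqrt{- \frac{8398851}{242}} = \frac{i \sqrt{16797702}}{22}$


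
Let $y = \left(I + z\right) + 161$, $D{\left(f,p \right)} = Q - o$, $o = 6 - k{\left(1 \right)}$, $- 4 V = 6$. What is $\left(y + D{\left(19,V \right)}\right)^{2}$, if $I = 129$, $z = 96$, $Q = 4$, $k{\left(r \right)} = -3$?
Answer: $145161$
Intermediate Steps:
$V = - \frac{3}{2}$ ($V = \left(- \frac{1}{4}\right) 6 = - \frac{3}{2} \approx -1.5$)
$o = 9$ ($o = 6 - -3 = 6 + 3 = 9$)
$D{\left(f,p \right)} = -5$ ($D{\left(f,p \right)} = 4 - 9 = -5$)
$y = 386$ ($y = \left(129 + 96\right) + 161 = 225 + 161 = 386$)
$\left(y + D{\left(19,V \right)}\right)^{2} = \left(386 - 5\right)^{2} = 381^{2} = 145161$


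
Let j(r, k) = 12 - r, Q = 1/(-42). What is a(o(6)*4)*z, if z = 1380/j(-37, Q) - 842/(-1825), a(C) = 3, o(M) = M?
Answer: 7679274/89425 ≈ 85.874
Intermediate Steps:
Q = -1/42 ≈ -0.023810
z = 2559758/89425 (z = 1380/(12 - 1*(-37)) - 842/(-1825) = 1380/(12 + 37) - 842*(-1/1825) = 1380/49 + 842/1825 = 2559758/89425 ≈ 28.625)
a(o(6)*4)*z = 3*(2559758/89425) = 7679274/89425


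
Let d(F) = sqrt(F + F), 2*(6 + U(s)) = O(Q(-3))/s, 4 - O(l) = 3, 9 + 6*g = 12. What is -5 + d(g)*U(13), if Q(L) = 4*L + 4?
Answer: -285/26 ≈ -10.962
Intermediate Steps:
g = 1/2 (g = -3/2 + (1/6)*12 = -3/2 + 2 = 1/2 ≈ 0.50000)
Q(L) = 4 + 4*L
O(l) = 1 (O(l) = 4 - 1*3 = 4 - 3 = 1)
U(s) = -6 + 1/(2*s) (U(s) = -6 + (1/s)/2 = -6 + 1/(2*s))
d(F) = sqrt(2)*sqrt(F) (d(F) = sqrt(2*F) = sqrt(2)*sqrt(F))
-5 + d(g)*U(13) = -5 + (sqrt(2)*sqrt(1/2))*(-6 + (1/2)/13) = -5 + (sqrt(2)*(sqrt(2)/2))*(-6 + (1/2)*(1/13)) = -5 + 1*(-6 + 1/26) = -5 + 1*(-155/26) = -5 - 155/26 = -285/26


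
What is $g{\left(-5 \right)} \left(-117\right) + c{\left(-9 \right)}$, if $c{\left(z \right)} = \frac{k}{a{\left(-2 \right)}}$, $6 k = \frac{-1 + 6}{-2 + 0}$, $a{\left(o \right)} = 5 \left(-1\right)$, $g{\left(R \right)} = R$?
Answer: $\frac{7021}{12} \approx 585.08$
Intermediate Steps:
$a{\left(o \right)} = -5$
$k = - \frac{5}{12}$ ($k = \frac{\left(-1 + 6\right) \frac{1}{-2 + 0}}{6} = \frac{5 \frac{1}{-2}}{6} = \frac{5 \left(- \frac{1}{2}\right)}{6} = \frac{1}{6} \left(- \frac{5}{2}\right) = - \frac{5}{12} \approx -0.41667$)
$c{\left(z \right)} = \frac{1}{12}$ ($c{\left(z \right)} = - \frac{5}{12 \left(-5\right)} = \left(- \frac{5}{12}\right) \left(- \frac{1}{5}\right) = \frac{1}{12}$)
$g{\left(-5 \right)} \left(-117\right) + c{\left(-9 \right)} = \left(-5\right) \left(-117\right) + \frac{1}{12} = 585 + \frac{1}{12} = \frac{7021}{12}$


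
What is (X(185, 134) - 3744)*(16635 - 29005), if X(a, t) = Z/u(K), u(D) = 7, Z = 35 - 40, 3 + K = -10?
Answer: 324254810/7 ≈ 4.6322e+7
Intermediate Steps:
K = -13 (K = -3 - 10 = -13)
Z = -5
X(a, t) = -5/7
(X(185, 134) - 3744)*(16635 - 29005) = (-5/7 - 3744)*(16635 - 29005) = -26213/7*(-12370) = 324254810/7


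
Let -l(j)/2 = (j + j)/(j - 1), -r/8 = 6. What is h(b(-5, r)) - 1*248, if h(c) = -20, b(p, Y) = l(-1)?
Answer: -268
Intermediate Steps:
r = -48 (r = -8*6 = -48)
l(j) = -4*j/(-1 + j) (l(j) = -2*(j + j)/(j - 1) = -2*2*j/(-1 + j) = -4*j/(-1 + j))
b(p, Y) = -2 (b(p, Y) = -4*(-1)/(-1 - 1) = -4*(-1)/(-2) = -4*(-1)*(-½) = -2)
h(b(-5, r)) - 1*248 = -20 - 1*248 = -20 - 248 = -268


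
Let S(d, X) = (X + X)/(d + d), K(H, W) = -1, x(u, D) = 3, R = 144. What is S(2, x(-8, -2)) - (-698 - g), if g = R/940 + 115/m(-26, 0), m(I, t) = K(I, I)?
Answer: 274787/470 ≈ 584.65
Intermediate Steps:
m(I, t) = -1
S(d, X) = X/d (S(d, X) = (2*X)/((2*d)) = (2*X)*(1/(2*d)) = X/d)
g = -26989/235 (g = 144/940 + 115/(-1) = 144*(1/940) + 115*(-1) = 36/235 - 115 = -26989/235 ≈ -114.85)
S(2, x(-8, -2)) - (-698 - g) = 3/2 - (-698 - 1*(-26989/235)) = 3*(½) - (-698 + 26989/235) = 3/2 - 1*(-137041/235) = 3/2 + 137041/235 = 274787/470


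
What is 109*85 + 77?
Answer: 9342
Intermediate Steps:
109*85 + 77 = 9265 + 77 = 9342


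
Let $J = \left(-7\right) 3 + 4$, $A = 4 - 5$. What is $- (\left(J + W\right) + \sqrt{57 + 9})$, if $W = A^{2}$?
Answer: $16 - \sqrt{66} \approx 7.876$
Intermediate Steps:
$A = -1$ ($A = 4 - 5 = -1$)
$W = 1$ ($W = \left(-1\right)^{2} = 1$)
$J = -17$ ($J = -21 + 4 = -17$)
$- (\left(J + W\right) + \sqrt{57 + 9}) = - (\left(-17 + 1\right) + \sqrt{57 + 9}) = - (-16 + \sqrt{66}) = 16 - \sqrt{66}$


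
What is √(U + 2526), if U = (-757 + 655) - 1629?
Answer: √795 ≈ 28.196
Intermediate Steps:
U = -1731 (U = -102 - 1629 = -1731)
√(U + 2526) = √(-1731 + 2526) = √795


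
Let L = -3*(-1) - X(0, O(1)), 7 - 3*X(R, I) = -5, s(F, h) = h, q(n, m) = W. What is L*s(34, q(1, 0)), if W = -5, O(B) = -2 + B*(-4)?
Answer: 5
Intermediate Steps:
O(B) = -2 - 4*B
q(n, m) = -5
X(R, I) = 4 (X(R, I) = 7/3 - ⅓*(-5) = 7/3 + 5/3 = 4)
L = -1 (L = -3*(-1) - 1*4 = 3 - 4 = -1)
L*s(34, q(1, 0)) = -1*(-5) = 5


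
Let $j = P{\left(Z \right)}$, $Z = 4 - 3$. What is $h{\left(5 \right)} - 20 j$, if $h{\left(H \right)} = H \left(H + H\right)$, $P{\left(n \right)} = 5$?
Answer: $-50$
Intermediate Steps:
$Z = 1$ ($Z = 4 - 3 = 1$)
$j = 5$
$h{\left(H \right)} = 2 H^{2}$ ($h{\left(H \right)} = H 2 H = 2 H^{2}$)
$h{\left(5 \right)} - 20 j = 2 \cdot 5^{2} - 100 = 2 \cdot 25 - 100 = 50 - 100 = -50$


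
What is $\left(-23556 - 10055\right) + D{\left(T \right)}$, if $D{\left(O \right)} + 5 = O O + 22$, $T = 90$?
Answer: $-25494$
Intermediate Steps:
$D{\left(O \right)} = 17 + O^{2}$ ($D{\left(O \right)} = -5 + \left(O O + 22\right) = -5 + \left(O^{2} + 22\right) = -5 + \left(22 + O^{2}\right) = 17 + O^{2}$)
$\left(-23556 - 10055\right) + D{\left(T \right)} = \left(-23556 - 10055\right) + \left(17 + 90^{2}\right) = -33611 + \left(17 + 8100\right) = -33611 + 8117 = -25494$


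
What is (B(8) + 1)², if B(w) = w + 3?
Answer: 144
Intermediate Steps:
B(w) = 3 + w
(B(8) + 1)² = ((3 + 8) + 1)² = (11 + 1)² = 12² = 144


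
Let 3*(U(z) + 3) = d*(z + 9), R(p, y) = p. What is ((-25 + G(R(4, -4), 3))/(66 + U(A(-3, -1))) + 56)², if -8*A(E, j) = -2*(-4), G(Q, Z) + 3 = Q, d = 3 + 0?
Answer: 15618304/5041 ≈ 3098.3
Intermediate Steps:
d = 3
G(Q, Z) = -3 + Q
A(E, j) = -1 (A(E, j) = -(-1)*(-4)/4 = -⅛*8 = -1)
U(z) = 6 + z (U(z) = -3 + (3*(z + 9))/3 = -3 + (3*(9 + z))/3 = -3 + (27 + 3*z)/3 = -3 + (9 + z) = 6 + z)
((-25 + G(R(4, -4), 3))/(66 + U(A(-3, -1))) + 56)² = ((-25 + (-3 + 4))/(66 + (6 - 1)) + 56)² = ((-25 + 1)/(66 + 5) + 56)² = (-24/71 + 56)² = (3952/71)² = 15618304/5041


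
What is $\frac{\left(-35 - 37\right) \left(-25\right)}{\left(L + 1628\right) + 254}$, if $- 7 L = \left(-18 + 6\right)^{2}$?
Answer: $\frac{1260}{1303} \approx 0.967$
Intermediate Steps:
$L = - \frac{144}{7}$ ($L = - \frac{\left(-18 + 6\right)^{2}}{7} = - \frac{\left(-12\right)^{2}}{7} = \left(- \frac{1}{7}\right) 144 = - \frac{144}{7} \approx -20.571$)
$\frac{\left(-35 - 37\right) \left(-25\right)}{\left(L + 1628\right) + 254} = \frac{\left(-35 - 37\right) \left(-25\right)}{\left(- \frac{144}{7} + 1628\right) + 254} = \frac{\left(-72\right) \left(-25\right)}{\frac{11252}{7} + 254} = \frac{1800}{\frac{13030}{7}} = 1800 \cdot \frac{7}{13030} = \frac{1260}{1303}$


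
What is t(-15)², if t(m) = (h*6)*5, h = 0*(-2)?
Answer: 0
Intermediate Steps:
h = 0
t(m) = 0 (t(m) = (0*6)*5 = 0*5 = 0)
t(-15)² = 0² = 0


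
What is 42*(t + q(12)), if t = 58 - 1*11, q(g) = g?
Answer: 2478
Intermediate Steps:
t = 47 (t = 58 - 11 = 47)
42*(t + q(12)) = 42*(47 + 12) = 42*59 = 2478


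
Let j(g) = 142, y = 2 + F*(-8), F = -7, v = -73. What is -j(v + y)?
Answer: -142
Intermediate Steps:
y = 58 (y = 2 - 7*(-8) = 2 + 56 = 58)
-j(v + y) = -1*142 = -142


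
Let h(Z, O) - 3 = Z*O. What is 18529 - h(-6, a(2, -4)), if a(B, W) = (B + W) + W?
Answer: 18490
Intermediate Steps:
a(B, W) = B + 2*W
h(Z, O) = 3 + O*Z (h(Z, O) = 3 + Z*O = 3 + O*Z)
18529 - h(-6, a(2, -4)) = 18529 - (3 + (2 + 2*(-4))*(-6)) = 18529 - (3 + (2 - 8)*(-6)) = 18529 - (3 - 6*(-6)) = 18529 - (3 + 36) = 18529 - 1*39 = 18529 - 39 = 18490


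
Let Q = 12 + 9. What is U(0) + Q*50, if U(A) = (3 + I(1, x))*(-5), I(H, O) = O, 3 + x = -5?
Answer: 1075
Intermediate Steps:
x = -8 (x = -3 - 5 = -8)
Q = 21
U(A) = 25 (U(A) = (3 - 8)*(-5) = -5*(-5) = 25)
U(0) + Q*50 = 25 + 21*50 = 25 + 1050 = 1075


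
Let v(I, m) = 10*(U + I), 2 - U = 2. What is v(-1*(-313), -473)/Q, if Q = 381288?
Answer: 1565/190644 ≈ 0.0082090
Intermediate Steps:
U = 0 (U = 2 - 1*2 = 2 - 2 = 0)
v(I, m) = 10*I (v(I, m) = 10*(0 + I) = 10*I)
v(-1*(-313), -473)/Q = (10*(-1*(-313)))/381288 = (10*313)*(1/381288) = 3130*(1/381288) = 1565/190644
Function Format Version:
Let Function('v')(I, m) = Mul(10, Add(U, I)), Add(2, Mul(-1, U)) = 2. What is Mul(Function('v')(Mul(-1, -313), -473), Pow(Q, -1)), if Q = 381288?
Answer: Rational(1565, 190644) ≈ 0.0082090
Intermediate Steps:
U = 0 (U = Add(2, Mul(-1, 2)) = Add(2, -2) = 0)
Function('v')(I, m) = Mul(10, I) (Function('v')(I, m) = Mul(10, Add(0, I)) = Mul(10, I))
Mul(Function('v')(Mul(-1, -313), -473), Pow(Q, -1)) = Mul(Mul(10, Mul(-1, -313)), Pow(381288, -1)) = Mul(Mul(10, 313), Rational(1, 381288)) = Mul(3130, Rational(1, 381288)) = Rational(1565, 190644)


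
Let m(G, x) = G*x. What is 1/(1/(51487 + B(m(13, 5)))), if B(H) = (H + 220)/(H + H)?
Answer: 1338719/26 ≈ 51489.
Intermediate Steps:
B(H) = (220 + H)/(2*H) (B(H) = (220 + H)/((2*H)) = (220 + H)*(1/(2*H)) = (220 + H)/(2*H))
1/(1/(51487 + B(m(13, 5)))) = 1/(1/(51487 + (220 + 13*5)/(2*((13*5))))) = 1/(1/(51487 + (½)*(220 + 65)/65)) = 1/(1/(51487 + (½)*(1/65)*285)) = 1/(1/(51487 + 57/26)) = 1/(1/(1338719/26)) = 1/(26/1338719) = 1338719/26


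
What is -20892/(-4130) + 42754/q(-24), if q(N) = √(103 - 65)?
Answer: 10446/2065 + 21377*√38/19 ≈ 6940.7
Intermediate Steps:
q(N) = √38
-20892/(-4130) + 42754/q(-24) = -20892/(-4130) + 42754/(√38) = -20892*(-1/4130) + 42754*(√38/38) = 10446/2065 + 21377*√38/19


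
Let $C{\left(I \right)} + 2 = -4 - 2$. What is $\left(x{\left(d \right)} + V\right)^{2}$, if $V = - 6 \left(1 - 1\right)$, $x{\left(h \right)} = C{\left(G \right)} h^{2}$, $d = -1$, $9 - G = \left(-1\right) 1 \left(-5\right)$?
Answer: $64$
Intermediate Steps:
$G = 4$ ($G = 9 - \left(-1\right) 1 \left(-5\right) = 9 - \left(-1\right) \left(-5\right) = 9 - 5 = 4$)
$C{\left(I \right)} = -8$ ($C{\left(I \right)} = -2 - 6 = -8$)
$x{\left(h \right)} = - 8 h^{2}$
$V = 0$ ($V = \left(-6\right) 0 = 0$)
$\left(x{\left(d \right)} + V\right)^{2} = \left(- 8 \left(-1\right)^{2} + 0\right)^{2} = \left(\left(-8\right) 1 + 0\right)^{2} = \left(-8 + 0\right)^{2} = \left(-8\right)^{2} = 64$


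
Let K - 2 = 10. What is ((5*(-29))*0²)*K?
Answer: 0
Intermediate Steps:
K = 12 (K = 2 + 10 = 12)
((5*(-29))*0²)*K = ((5*(-29))*0²)*12 = -145*0*12 = 0*12 = 0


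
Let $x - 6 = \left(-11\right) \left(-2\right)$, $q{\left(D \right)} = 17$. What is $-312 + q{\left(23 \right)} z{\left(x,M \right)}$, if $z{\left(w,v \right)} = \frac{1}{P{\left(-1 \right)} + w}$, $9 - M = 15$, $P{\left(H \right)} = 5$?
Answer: $- \frac{10279}{33} \approx -311.48$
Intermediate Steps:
$x = 28$ ($x = 6 - -22 = 6 + 22 = 28$)
$M = -6$ ($M = 9 - 15 = -6$)
$z{\left(w,v \right)} = \frac{1}{5 + w}$
$-312 + q{\left(23 \right)} z{\left(x,M \right)} = -312 + \frac{17}{5 + 28} = -312 + \frac{17}{33} = - \frac{10279}{33}$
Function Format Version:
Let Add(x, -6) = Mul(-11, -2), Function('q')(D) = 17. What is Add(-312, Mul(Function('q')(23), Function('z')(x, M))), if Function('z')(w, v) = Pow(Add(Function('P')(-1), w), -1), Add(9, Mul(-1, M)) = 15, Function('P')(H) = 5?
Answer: Rational(-10279, 33) ≈ -311.48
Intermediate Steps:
x = 28 (x = Add(6, Mul(-11, -2)) = Add(6, 22) = 28)
M = -6 (M = Add(9, Mul(-1, 15)) = Add(9, -15) = -6)
Function('z')(w, v) = Pow(Add(5, w), -1)
Add(-312, Mul(Function('q')(23), Function('z')(x, M))) = Add(-312, Mul(17, Pow(Add(5, 28), -1))) = Add(-312, Mul(17, Pow(33, -1))) = Add(-312, Mul(17, Rational(1, 33))) = Add(-312, Rational(17, 33)) = Rational(-10279, 33)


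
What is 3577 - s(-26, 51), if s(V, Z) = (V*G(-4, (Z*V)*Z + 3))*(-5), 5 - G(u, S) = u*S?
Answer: 35166887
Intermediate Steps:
G(u, S) = 5 - S*u (G(u, S) = 5 - u*S = 5 - S*u)
s(V, Z) = -5*V*(17 + 4*V*Z**2) (s(V, Z) = (V*(5 - 1*((Z*V)*Z + 3)*(-4)))*(-5) = (V*(5 - 1*((V*Z)*Z + 3)*(-4)))*(-5) = (V*(5 - 1*(V*Z**2 + 3)*(-4)))*(-5) = (V*(5 - 1*(3 + V*Z**2)*(-4)))*(-5) = (V*(5 + (12 + 4*V*Z**2)))*(-5) = (V*(17 + 4*V*Z**2))*(-5) = -5*V*(17 + 4*V*Z**2))
3577 - s(-26, 51) = 3577 - 5*(-26)*(-17 - 4*(-26)*51**2) = 3577 - 5*(-26)*(-17 - 4*(-26)*2601) = 3577 - 5*(-26)*(-17 + 270504) = 3577 - 5*(-26)*270487 = 3577 - 1*(-35163310) = 3577 + 35163310 = 35166887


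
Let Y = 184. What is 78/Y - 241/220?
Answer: -1699/2530 ≈ -0.67154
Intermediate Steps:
78/Y - 241/220 = 78/184 - 241/220 = 78*(1/184) - 241*1/220 = 39/92 - 241/220 = -1699/2530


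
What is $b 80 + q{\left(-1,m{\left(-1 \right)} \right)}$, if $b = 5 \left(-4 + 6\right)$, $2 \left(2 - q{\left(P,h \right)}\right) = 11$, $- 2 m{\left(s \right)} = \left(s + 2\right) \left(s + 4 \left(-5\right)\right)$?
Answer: $\frac{1593}{2} \approx 796.5$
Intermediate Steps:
$m{\left(s \right)} = - \frac{\left(-20 + s\right) \left(2 + s\right)}{2}$ ($m{\left(s \right)} = - \frac{\left(s + 2\right) \left(s + 4 \left(-5\right)\right)}{2} = - \frac{\left(2 + s\right) \left(s - 20\right)}{2} = - \frac{\left(2 + s\right) \left(-20 + s\right)}{2} = - \frac{\left(-20 + s\right) \left(2 + s\right)}{2}$)
$q{\left(P,h \right)} = - \frac{7}{2}$ ($q{\left(P,h \right)} = 2 - \frac{11}{2} = - \frac{7}{2}$)
$b = 10$ ($b = 5 \cdot 2 = 10$)
$b 80 + q{\left(-1,m{\left(-1 \right)} \right)} = 10 \cdot 80 - \frac{7}{2} = 800 - \frac{7}{2} = \frac{1593}{2}$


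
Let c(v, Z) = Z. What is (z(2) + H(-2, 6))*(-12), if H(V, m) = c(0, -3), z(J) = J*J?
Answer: -12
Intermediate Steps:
z(J) = J²
H(V, m) = -3
(z(2) + H(-2, 6))*(-12) = (2² - 3)*(-12) = (4 - 3)*(-12) = 1*(-12) = -12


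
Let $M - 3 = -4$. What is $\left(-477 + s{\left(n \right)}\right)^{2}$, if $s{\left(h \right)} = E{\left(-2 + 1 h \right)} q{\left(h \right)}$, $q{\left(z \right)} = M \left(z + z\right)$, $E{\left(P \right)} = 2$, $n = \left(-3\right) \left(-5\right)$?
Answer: $288369$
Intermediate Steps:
$M = -1$ ($M = 3 - 4 = -1$)
$n = 15$
$q{\left(z \right)} = - 2 z$ ($q{\left(z \right)} = - (z + z) = - 2 z$)
$s{\left(h \right)} = - 4 h$ ($s{\left(h \right)} = 2 \left(- 2 h\right) = - 4 h$)
$\left(-477 + s{\left(n \right)}\right)^{2} = \left(-477 - 60\right)^{2} = \left(-537\right)^{2} = 288369$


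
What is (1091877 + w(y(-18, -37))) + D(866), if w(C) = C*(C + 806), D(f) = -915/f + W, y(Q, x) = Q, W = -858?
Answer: 932538195/866 ≈ 1.0768e+6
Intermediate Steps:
D(f) = -858 - 915/f (D(f) = -915/f - 858 = -858 - 915/f)
w(C) = C*(806 + C)
(1091877 + w(y(-18, -37))) + D(866) = (1091877 - 18*(806 - 18)) + (-858 - 915/866) = (1091877 - 18*788) + (-858 - 915*1/866) = (1091877 - 14184) + (-858 - 915/866) = 1077693 - 743943/866 = 932538195/866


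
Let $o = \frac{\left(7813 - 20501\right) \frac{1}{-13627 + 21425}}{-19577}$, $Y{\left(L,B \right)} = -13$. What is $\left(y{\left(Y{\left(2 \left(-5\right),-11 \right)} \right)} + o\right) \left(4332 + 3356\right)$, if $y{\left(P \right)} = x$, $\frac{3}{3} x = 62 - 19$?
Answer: $\frac{25233764504904}{76330723} \approx 3.3058 \cdot 10^{5}$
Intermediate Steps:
$x = 43$ ($x = 62 - 19 = 43$)
$y{\left(P \right)} = 43$
$o = \frac{6344}{76330723}$ ($o = - \frac{12688}{7798} \left(- \frac{1}{19577}\right) = \left(-12688\right) \frac{1}{7798} \left(- \frac{1}{19577}\right) = \left(- \frac{6344}{3899}\right) \left(- \frac{1}{19577}\right) = \frac{6344}{76330723} \approx 8.3112 \cdot 10^{-5}$)
$\left(y{\left(Y{\left(2 \left(-5\right),-11 \right)} \right)} + o\right) \left(4332 + 3356\right) = \left(43 + \frac{6344}{76330723}\right) \left(4332 + 3356\right) = \frac{3282227433}{76330723} \cdot 7688 = \frac{25233764504904}{76330723}$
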